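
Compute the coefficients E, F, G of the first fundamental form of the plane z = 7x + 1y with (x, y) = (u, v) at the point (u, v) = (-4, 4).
E = 50;  F = 7;  G = 2

Partials: r_u = (1, 0, 7), r_v = (0, 1, 1). As functions of (u, v):
  E = r_u · r_u = 50,
  F = r_u · r_v = 7,
  G = r_v · r_v = 2.
Evaluating at (u, v) = (-4, 4): E = 50, F = 7, G = 2.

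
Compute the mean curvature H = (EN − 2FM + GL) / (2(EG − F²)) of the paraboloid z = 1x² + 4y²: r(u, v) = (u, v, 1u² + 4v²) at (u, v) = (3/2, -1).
H = 105*sqrt(74)/5476

With E = 4*u^2 + 1, F = 16*u*v, G = 64*v^2 + 1, L = 2/sqrt(4*u^2 + 64*v^2 + 1), M = 0, N = 8/sqrt(4*u^2 + 64*v^2 + 1), assemble
  H = (EN − 2FM + GL) / (2(EG − F²)) = (16*u^2 + 64*v^2 + 5)/(4*u^2 + 64*v^2 + 1)^(3/2).
At (u, v) = (3/2, -1): H = 105*sqrt(74)/5476.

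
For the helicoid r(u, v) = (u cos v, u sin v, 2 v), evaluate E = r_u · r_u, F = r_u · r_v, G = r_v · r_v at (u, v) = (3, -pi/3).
E = 1;  F = 0;  G = 13

Partials: r_u = (cos(v), sin(v), 0), r_v = (-u*sin(v), u*cos(v), 2). As functions of (u, v):
  E = r_u · r_u = 1,
  F = r_u · r_v = 0,
  G = r_v · r_v = u^2 + 4.
Evaluating at (u, v) = (3, -pi/3): E = 1, F = 0, G = 13.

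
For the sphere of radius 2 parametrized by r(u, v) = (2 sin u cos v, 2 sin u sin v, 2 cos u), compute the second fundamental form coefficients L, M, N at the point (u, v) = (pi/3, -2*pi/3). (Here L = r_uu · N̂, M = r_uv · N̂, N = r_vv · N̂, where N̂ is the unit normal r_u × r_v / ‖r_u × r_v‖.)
L = -2;  M = 0;  N = -3/2

Compute the unit normal N̂(u, v) = (sin(u)^2*cos(v)/Abs(sin(u)), sin(u)^2*sin(v)/Abs(sin(u)), sin(2*u)/(2*Abs(sin(u)))), and the second partials r_uu, r_uv, r_vv. Take dot products:
  L(u, v) = r_uu · N̂ = -2*sin(u)/Abs(sin(u)),
  M(u, v) = r_uv · N̂ = 0,
  N(u, v) = r_vv · N̂ = -2*sin(u)^3/Abs(sin(u)).
Evaluating at (u, v) = (pi/3, -2*pi/3):
  L = -2, M = 0, N = -3/2.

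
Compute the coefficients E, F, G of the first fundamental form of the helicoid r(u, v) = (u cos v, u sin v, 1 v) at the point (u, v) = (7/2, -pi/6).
E = 1;  F = 0;  G = 53/4

Partials: r_u = (cos(v), sin(v), 0), r_v = (-u*sin(v), u*cos(v), 1). As functions of (u, v):
  E = r_u · r_u = 1,
  F = r_u · r_v = 0,
  G = r_v · r_v = u^2 + 1.
Evaluating at (u, v) = (7/2, -pi/6): E = 1, F = 0, G = 53/4.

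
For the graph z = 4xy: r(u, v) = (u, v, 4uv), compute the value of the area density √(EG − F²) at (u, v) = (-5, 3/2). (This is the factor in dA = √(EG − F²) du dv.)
√(EG − F²)|_{(-5, 3/2)} = sqrt(437)

E = 16*v^2 + 1, F = 16*u*v, G = 16*u^2 + 1, so EG − F² = 16*u^2 + 16*v^2 + 1. Taking the positive square root: √(EG − F²) = sqrt(16*u^2 + 16*v^2 + 1). At (u, v) = (-5, 3/2): sqrt(437).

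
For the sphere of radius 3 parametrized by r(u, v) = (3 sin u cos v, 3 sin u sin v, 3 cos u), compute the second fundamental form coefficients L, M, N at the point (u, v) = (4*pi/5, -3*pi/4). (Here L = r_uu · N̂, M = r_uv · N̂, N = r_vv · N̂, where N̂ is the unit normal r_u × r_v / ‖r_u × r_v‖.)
L = -3;  M = 0;  N = -15/8 + 3*sqrt(5)/8

Compute the unit normal N̂(u, v) = (sin(u)^2*cos(v)/Abs(sin(u)), sin(u)^2*sin(v)/Abs(sin(u)), sin(2*u)/(2*Abs(sin(u)))), and the second partials r_uu, r_uv, r_vv. Take dot products:
  L(u, v) = r_uu · N̂ = -3*sin(u)/Abs(sin(u)),
  M(u, v) = r_uv · N̂ = 0,
  N(u, v) = r_vv · N̂ = -3*sin(u)^3/Abs(sin(u)).
Evaluating at (u, v) = (4*pi/5, -3*pi/4):
  L = -3, M = 0, N = -15/8 + 3*sqrt(5)/8.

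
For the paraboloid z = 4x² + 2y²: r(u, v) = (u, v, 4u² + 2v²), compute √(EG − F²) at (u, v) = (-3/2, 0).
√(EG − F²)|_{(-3/2, 0)} = sqrt(145)

E = 64*u^2 + 1, F = 32*u*v, G = 16*v^2 + 1; EG − F² = 64*u^2 + 16*v^2 + 1; √(EG − F²) = sqrt(64*u^2 + 16*v^2 + 1). At the given point: sqrt(145).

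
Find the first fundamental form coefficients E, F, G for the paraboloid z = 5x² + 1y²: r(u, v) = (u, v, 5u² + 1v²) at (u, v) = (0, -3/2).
E = 1;  F = 0;  G = 10

Partials: r_u = (1, 0, 10*u), r_v = (0, 1, 2*v). As functions of (u, v):
  E = r_u · r_u = 100*u^2 + 1,
  F = r_u · r_v = 20*u*v,
  G = r_v · r_v = 4*v^2 + 1.
Evaluating at (u, v) = (0, -3/2): E = 1, F = 0, G = 10.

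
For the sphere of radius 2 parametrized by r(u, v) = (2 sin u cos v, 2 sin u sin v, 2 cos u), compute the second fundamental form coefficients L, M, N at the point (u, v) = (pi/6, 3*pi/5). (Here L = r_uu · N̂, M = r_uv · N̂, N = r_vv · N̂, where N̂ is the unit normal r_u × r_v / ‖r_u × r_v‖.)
L = -2;  M = 0;  N = -1/2

Compute the unit normal N̂(u, v) = (sin(u)^2*cos(v)/Abs(sin(u)), sin(u)^2*sin(v)/Abs(sin(u)), sin(2*u)/(2*Abs(sin(u)))), and the second partials r_uu, r_uv, r_vv. Take dot products:
  L(u, v) = r_uu · N̂ = -2*sin(u)/Abs(sin(u)),
  M(u, v) = r_uv · N̂ = 0,
  N(u, v) = r_vv · N̂ = -2*sin(u)^3/Abs(sin(u)).
Evaluating at (u, v) = (pi/6, 3*pi/5):
  L = -2, M = 0, N = -1/2.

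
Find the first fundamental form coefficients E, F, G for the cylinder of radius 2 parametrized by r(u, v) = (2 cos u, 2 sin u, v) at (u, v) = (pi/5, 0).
E = 4;  F = 0;  G = 1

Partials: r_u = (-2*sin(u), 2*cos(u), 0), r_v = (0, 0, 1). As functions of (u, v):
  E = r_u · r_u = 4,
  F = r_u · r_v = 0,
  G = r_v · r_v = 1.
Evaluating at (u, v) = (pi/5, 0): E = 4, F = 0, G = 1.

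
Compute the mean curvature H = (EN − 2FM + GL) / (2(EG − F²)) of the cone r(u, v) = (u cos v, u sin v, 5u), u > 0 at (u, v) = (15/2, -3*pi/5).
H = sqrt(26)/78

With E = 26, F = 0, G = u^2, L = 0, M = 0, N = 5*sqrt(26)*u^2/(26*Abs(u)), assemble
  H = (EN − 2FM + GL) / (2(EG − F²)) = 5*sqrt(26)/(52*Abs(u)).
At (u, v) = (15/2, -3*pi/5): H = sqrt(26)/78.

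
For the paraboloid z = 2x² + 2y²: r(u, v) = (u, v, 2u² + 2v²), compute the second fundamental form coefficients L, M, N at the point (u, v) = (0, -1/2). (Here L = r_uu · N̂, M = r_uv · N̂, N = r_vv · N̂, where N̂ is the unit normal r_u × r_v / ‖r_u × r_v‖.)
L = 4*sqrt(5)/5;  M = 0;  N = 4*sqrt(5)/5

Compute the unit normal N̂(u, v) = (-4*u/sqrt(16*u^2 + 16*v^2 + 1), -4*v/sqrt(16*u^2 + 16*v^2 + 1), 1/sqrt(16*u^2 + 16*v^2 + 1)), and the second partials r_uu, r_uv, r_vv. Take dot products:
  L(u, v) = r_uu · N̂ = 4/sqrt(16*u^2 + 16*v^2 + 1),
  M(u, v) = r_uv · N̂ = 0,
  N(u, v) = r_vv · N̂ = 4/sqrt(16*u^2 + 16*v^2 + 1).
Evaluating at (u, v) = (0, -1/2):
  L = 4*sqrt(5)/5, M = 0, N = 4*sqrt(5)/5.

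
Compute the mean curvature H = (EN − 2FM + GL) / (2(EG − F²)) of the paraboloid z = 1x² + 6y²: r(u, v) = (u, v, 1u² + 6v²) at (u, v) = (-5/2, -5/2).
H = 1057*sqrt(926)/857476

With E = 4*u^2 + 1, F = 24*u*v, G = 144*v^2 + 1, L = 2/sqrt(4*u^2 + 144*v^2 + 1), M = 0, N = 12/sqrt(4*u^2 + 144*v^2 + 1), assemble
  H = (EN − 2FM + GL) / (2(EG − F²)) = (24*u^2 + 144*v^2 + 7)/(4*u^2 + 144*v^2 + 1)^(3/2).
At (u, v) = (-5/2, -5/2): H = 1057*sqrt(926)/857476.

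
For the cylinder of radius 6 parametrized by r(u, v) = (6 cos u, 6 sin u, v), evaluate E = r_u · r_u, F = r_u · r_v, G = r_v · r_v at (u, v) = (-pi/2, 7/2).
E = 36;  F = 0;  G = 1

Partials: r_u = (-6*sin(u), 6*cos(u), 0), r_v = (0, 0, 1). As functions of (u, v):
  E = r_u · r_u = 36,
  F = r_u · r_v = 0,
  G = r_v · r_v = 1.
Evaluating at (u, v) = (-pi/2, 7/2): E = 36, F = 0, G = 1.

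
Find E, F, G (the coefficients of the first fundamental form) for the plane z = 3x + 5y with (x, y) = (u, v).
E = 10;  F = 15;  G = 26

Compute partials: r_u = (1, 0, 3), r_v = (0, 1, 5). Then
  E = r_u · r_u = 10,
  F = r_u · r_v = 15,
  G = r_v · r_v = 26.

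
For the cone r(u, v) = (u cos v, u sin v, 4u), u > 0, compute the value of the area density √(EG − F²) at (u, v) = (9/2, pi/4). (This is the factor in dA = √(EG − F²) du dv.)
√(EG − F²)|_{(9/2, pi/4)} = 9*sqrt(17)/2

E = 17, F = 0, G = u^2, so EG − F² = 17*u^2. Taking the positive square root: √(EG − F²) = sqrt(17)*Abs(u). At (u, v) = (9/2, pi/4): 9*sqrt(17)/2.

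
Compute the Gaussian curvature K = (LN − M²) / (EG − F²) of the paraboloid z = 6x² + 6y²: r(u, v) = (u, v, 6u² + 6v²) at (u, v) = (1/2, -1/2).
K = 144/5329

Coefficients of the first fundamental form: E = 144*u^2 + 1, F = 144*u*v, G = 144*v^2 + 1.
Coefficients of the second fundamental form: L = 12/sqrt(144*u^2 + 144*v^2 + 1), M = 0, N = 12/sqrt(144*u^2 + 144*v^2 + 1).
Assemble K = (LN − M²)/(EG − F²) = 144/(20736*u^4 + 41472*u^2*v^2 + 288*u^2 + 20736*v^4 + 288*v^2 + 1). At (u, v) = (1/2, -1/2): K = 144/5329.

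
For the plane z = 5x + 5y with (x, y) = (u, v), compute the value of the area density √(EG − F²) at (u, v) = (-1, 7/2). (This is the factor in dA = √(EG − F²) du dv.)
√(EG − F²)|_{(-1, 7/2)} = sqrt(51)

E = 26, F = 25, G = 26, so EG − F² = 51. Taking the positive square root: √(EG − F²) = sqrt(51). At (u, v) = (-1, 7/2): sqrt(51).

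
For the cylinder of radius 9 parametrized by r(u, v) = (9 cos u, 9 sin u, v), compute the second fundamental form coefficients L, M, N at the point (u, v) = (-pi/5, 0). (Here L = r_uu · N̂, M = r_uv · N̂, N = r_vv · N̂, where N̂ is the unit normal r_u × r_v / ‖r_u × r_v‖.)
L = -9;  M = 0;  N = 0

Compute the unit normal N̂(u, v) = (cos(u), sin(u), 0), and the second partials r_uu, r_uv, r_vv. Take dot products:
  L(u, v) = r_uu · N̂ = -9,
  M(u, v) = r_uv · N̂ = 0,
  N(u, v) = r_vv · N̂ = 0.
Evaluating at (u, v) = (-pi/5, 0):
  L = -9, M = 0, N = 0.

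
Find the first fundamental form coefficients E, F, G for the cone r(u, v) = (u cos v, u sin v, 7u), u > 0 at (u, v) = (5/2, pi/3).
E = 50;  F = 0;  G = 25/4

Partials: r_u = (cos(v), sin(v), 7), r_v = (-u*sin(v), u*cos(v), 0). As functions of (u, v):
  E = r_u · r_u = 50,
  F = r_u · r_v = 0,
  G = r_v · r_v = u^2.
Evaluating at (u, v) = (5/2, pi/3): E = 50, F = 0, G = 25/4.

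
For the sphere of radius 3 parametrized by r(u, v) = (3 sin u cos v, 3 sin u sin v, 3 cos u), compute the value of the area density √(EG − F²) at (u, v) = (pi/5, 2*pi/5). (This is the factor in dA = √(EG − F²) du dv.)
√(EG − F²)|_{(pi/5, 2*pi/5)} = 9*sqrt(10 - 2*sqrt(5))/4

E = 9, F = 0, G = 9*sin(u)^2, so EG − F² = 81*sin(u)^2. Taking the positive square root: √(EG − F²) = 9*Abs(sin(u)). At (u, v) = (pi/5, 2*pi/5): 9*sqrt(10 - 2*sqrt(5))/4.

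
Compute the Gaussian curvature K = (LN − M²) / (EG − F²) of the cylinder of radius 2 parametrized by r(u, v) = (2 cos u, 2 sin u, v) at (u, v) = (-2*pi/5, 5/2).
K = 0

Coefficients of the first fundamental form: E = 4, F = 0, G = 1.
Coefficients of the second fundamental form: L = -2, M = 0, N = 0.
Assemble K = (LN − M²)/(EG − F²) = 0. At (u, v) = (-2*pi/5, 5/2): K = 0.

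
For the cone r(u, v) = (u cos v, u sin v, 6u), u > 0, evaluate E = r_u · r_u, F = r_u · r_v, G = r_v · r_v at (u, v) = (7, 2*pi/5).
E = 37;  F = 0;  G = 49

Partials: r_u = (cos(v), sin(v), 6), r_v = (-u*sin(v), u*cos(v), 0). As functions of (u, v):
  E = r_u · r_u = 37,
  F = r_u · r_v = 0,
  G = r_v · r_v = u^2.
Evaluating at (u, v) = (7, 2*pi/5): E = 37, F = 0, G = 49.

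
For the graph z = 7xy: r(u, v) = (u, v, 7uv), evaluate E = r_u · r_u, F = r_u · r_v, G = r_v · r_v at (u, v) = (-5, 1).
E = 50;  F = -245;  G = 1226

Partials: r_u = (1, 0, 7*v), r_v = (0, 1, 7*u). As functions of (u, v):
  E = r_u · r_u = 49*v^2 + 1,
  F = r_u · r_v = 49*u*v,
  G = r_v · r_v = 49*u^2 + 1.
Evaluating at (u, v) = (-5, 1): E = 50, F = -245, G = 1226.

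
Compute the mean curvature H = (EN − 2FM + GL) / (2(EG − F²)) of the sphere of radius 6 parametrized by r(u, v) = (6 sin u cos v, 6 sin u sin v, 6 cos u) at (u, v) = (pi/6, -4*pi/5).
H = -1/6

With E = 36, F = 0, G = 36*sin(u)^2, L = -6*sin(u)/Abs(sin(u)), M = 0, N = -6*sin(u)^3/Abs(sin(u)), assemble
  H = (EN − 2FM + GL) / (2(EG − F²)) = -sin(u)/(6*Abs(sin(u))).
At (u, v) = (pi/6, -4*pi/5): H = -1/6.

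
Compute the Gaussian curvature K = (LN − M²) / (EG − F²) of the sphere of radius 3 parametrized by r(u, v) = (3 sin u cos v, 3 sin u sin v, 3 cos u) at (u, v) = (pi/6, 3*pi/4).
K = 1/9

Coefficients of the first fundamental form: E = 9, F = 0, G = 9*sin(u)^2.
Coefficients of the second fundamental form: L = -3*sin(u)/Abs(sin(u)), M = 0, N = -3*sin(u)^3/Abs(sin(u)).
Assemble K = (LN − M²)/(EG − F²) = 1/9. At (u, v) = (pi/6, 3*pi/4): K = 1/9.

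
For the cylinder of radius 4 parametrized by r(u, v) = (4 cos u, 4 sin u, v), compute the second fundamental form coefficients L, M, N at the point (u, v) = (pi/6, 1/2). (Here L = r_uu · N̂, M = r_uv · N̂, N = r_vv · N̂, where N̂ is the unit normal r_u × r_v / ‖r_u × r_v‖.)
L = -4;  M = 0;  N = 0

Compute the unit normal N̂(u, v) = (cos(u), sin(u), 0), and the second partials r_uu, r_uv, r_vv. Take dot products:
  L(u, v) = r_uu · N̂ = -4,
  M(u, v) = r_uv · N̂ = 0,
  N(u, v) = r_vv · N̂ = 0.
Evaluating at (u, v) = (pi/6, 1/2):
  L = -4, M = 0, N = 0.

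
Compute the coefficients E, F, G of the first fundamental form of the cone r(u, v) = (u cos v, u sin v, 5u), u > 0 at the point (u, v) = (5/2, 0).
E = 26;  F = 0;  G = 25/4

Partials: r_u = (cos(v), sin(v), 5), r_v = (-u*sin(v), u*cos(v), 0). As functions of (u, v):
  E = r_u · r_u = 26,
  F = r_u · r_v = 0,
  G = r_v · r_v = u^2.
Evaluating at (u, v) = (5/2, 0): E = 26, F = 0, G = 25/4.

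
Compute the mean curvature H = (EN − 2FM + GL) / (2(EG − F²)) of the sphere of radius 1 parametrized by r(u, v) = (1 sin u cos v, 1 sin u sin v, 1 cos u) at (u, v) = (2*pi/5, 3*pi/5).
H = -1

With E = 1, F = 0, G = sin(u)^2, L = -sin(u)/Abs(sin(u)), M = 0, N = -sin(u)^3/Abs(sin(u)), assemble
  H = (EN − 2FM + GL) / (2(EG − F²)) = -sin(u)/Abs(sin(u)).
At (u, v) = (2*pi/5, 3*pi/5): H = -1.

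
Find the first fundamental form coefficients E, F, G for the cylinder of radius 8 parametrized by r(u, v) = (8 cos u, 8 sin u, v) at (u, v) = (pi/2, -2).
E = 64;  F = 0;  G = 1

Partials: r_u = (-8*sin(u), 8*cos(u), 0), r_v = (0, 0, 1). As functions of (u, v):
  E = r_u · r_u = 64,
  F = r_u · r_v = 0,
  G = r_v · r_v = 1.
Evaluating at (u, v) = (pi/2, -2): E = 64, F = 0, G = 1.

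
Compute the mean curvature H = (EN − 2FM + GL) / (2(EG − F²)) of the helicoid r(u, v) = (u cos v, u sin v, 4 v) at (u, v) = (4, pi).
H = 0

With E = 1, F = 0, G = u^2 + 16, L = 0, M = -4/sqrt(u^2 + 16), N = 0, assemble
  H = (EN − 2FM + GL) / (2(EG − F²)) = 0.
At (u, v) = (4, pi): H = 0.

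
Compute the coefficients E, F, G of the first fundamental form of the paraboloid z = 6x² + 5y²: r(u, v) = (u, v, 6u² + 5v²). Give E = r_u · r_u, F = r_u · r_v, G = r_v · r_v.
E = 144*u^2 + 1;  F = 120*u*v;  G = 100*v^2 + 1

Compute partials: r_u = (1, 0, 12*u), r_v = (0, 1, 10*v). Then
  E = r_u · r_u = 144*u^2 + 1,
  F = r_u · r_v = 120*u*v,
  G = r_v · r_v = 100*v^2 + 1.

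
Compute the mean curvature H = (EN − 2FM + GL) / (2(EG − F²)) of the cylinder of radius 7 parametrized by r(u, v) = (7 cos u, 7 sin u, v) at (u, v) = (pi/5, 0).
H = -1/14

With E = 49, F = 0, G = 1, L = -7, M = 0, N = 0, assemble
  H = (EN − 2FM + GL) / (2(EG − F²)) = -1/14.
At (u, v) = (pi/5, 0): H = -1/14.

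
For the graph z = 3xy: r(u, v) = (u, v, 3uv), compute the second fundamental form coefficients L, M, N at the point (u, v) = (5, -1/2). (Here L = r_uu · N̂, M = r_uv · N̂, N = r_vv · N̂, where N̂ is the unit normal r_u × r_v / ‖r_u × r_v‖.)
L = 0;  M = 6*sqrt(913)/913;  N = 0

Compute the unit normal N̂(u, v) = (-3*v/sqrt(9*u^2 + 9*v^2 + 1), -3*u/sqrt(9*u^2 + 9*v^2 + 1), 1/sqrt(9*u^2 + 9*v^2 + 1)), and the second partials r_uu, r_uv, r_vv. Take dot products:
  L(u, v) = r_uu · N̂ = 0,
  M(u, v) = r_uv · N̂ = 3/sqrt(9*u^2 + 9*v^2 + 1),
  N(u, v) = r_vv · N̂ = 0.
Evaluating at (u, v) = (5, -1/2):
  L = 0, M = 6*sqrt(913)/913, N = 0.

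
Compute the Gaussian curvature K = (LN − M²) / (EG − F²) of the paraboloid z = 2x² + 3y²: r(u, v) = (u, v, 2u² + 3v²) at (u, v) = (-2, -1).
K = 24/10201

Coefficients of the first fundamental form: E = 16*u^2 + 1, F = 24*u*v, G = 36*v^2 + 1.
Coefficients of the second fundamental form: L = 4/sqrt(16*u^2 + 36*v^2 + 1), M = 0, N = 6/sqrt(16*u^2 + 36*v^2 + 1).
Assemble K = (LN − M²)/(EG − F²) = 24/(256*u^4 + 1152*u^2*v^2 + 32*u^2 + 1296*v^4 + 72*v^2 + 1). At (u, v) = (-2, -1): K = 24/10201.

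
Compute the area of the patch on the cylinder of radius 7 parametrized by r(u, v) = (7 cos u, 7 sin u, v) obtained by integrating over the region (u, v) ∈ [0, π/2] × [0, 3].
Area = 21*pi/2

Area = ∫∫ √(EG − F²) du dv with √(EG − F²) = 7. Integrating over [0, π/2] × [0, 3] gives 21*pi/2.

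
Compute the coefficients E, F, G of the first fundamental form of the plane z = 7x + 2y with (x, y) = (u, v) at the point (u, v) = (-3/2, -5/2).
E = 50;  F = 14;  G = 5

Partials: r_u = (1, 0, 7), r_v = (0, 1, 2). As functions of (u, v):
  E = r_u · r_u = 50,
  F = r_u · r_v = 14,
  G = r_v · r_v = 5.
Evaluating at (u, v) = (-3/2, -5/2): E = 50, F = 14, G = 5.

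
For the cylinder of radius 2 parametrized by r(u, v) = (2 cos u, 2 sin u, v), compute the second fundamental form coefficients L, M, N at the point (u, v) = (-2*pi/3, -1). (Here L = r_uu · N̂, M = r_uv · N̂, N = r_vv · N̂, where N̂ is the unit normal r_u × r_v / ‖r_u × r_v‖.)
L = -2;  M = 0;  N = 0

Compute the unit normal N̂(u, v) = (cos(u), sin(u), 0), and the second partials r_uu, r_uv, r_vv. Take dot products:
  L(u, v) = r_uu · N̂ = -2,
  M(u, v) = r_uv · N̂ = 0,
  N(u, v) = r_vv · N̂ = 0.
Evaluating at (u, v) = (-2*pi/3, -1):
  L = -2, M = 0, N = 0.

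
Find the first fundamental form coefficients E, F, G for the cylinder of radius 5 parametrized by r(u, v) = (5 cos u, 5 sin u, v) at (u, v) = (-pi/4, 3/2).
E = 25;  F = 0;  G = 1

Partials: r_u = (-5*sin(u), 5*cos(u), 0), r_v = (0, 0, 1). As functions of (u, v):
  E = r_u · r_u = 25,
  F = r_u · r_v = 0,
  G = r_v · r_v = 1.
Evaluating at (u, v) = (-pi/4, 3/2): E = 25, F = 0, G = 1.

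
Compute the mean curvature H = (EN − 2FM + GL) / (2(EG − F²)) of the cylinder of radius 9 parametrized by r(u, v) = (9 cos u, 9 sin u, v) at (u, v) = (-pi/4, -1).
H = -1/18

With E = 81, F = 0, G = 1, L = -9, M = 0, N = 0, assemble
  H = (EN − 2FM + GL) / (2(EG − F²)) = -1/18.
At (u, v) = (-pi/4, -1): H = -1/18.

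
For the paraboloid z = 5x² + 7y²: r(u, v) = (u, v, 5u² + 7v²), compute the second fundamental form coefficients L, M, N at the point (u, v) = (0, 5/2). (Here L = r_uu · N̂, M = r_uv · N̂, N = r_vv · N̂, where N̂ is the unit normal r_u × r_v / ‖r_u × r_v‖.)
L = 5*sqrt(1226)/613;  M = 0;  N = 7*sqrt(1226)/613

Compute the unit normal N̂(u, v) = (-10*u/sqrt(100*u^2 + 196*v^2 + 1), -14*v/sqrt(100*u^2 + 196*v^2 + 1), 1/sqrt(100*u^2 + 196*v^2 + 1)), and the second partials r_uu, r_uv, r_vv. Take dot products:
  L(u, v) = r_uu · N̂ = 10/sqrt(100*u^2 + 196*v^2 + 1),
  M(u, v) = r_uv · N̂ = 0,
  N(u, v) = r_vv · N̂ = 14/sqrt(100*u^2 + 196*v^2 + 1).
Evaluating at (u, v) = (0, 5/2):
  L = 5*sqrt(1226)/613, M = 0, N = 7*sqrt(1226)/613.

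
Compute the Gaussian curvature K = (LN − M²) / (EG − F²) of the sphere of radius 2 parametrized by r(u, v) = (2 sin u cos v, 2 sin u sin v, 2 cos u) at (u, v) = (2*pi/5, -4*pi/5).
K = 1/4

Coefficients of the first fundamental form: E = 4, F = 0, G = 4*sin(u)^2.
Coefficients of the second fundamental form: L = -2*sin(u)/Abs(sin(u)), M = 0, N = -2*sin(u)^3/Abs(sin(u)).
Assemble K = (LN − M²)/(EG − F²) = 1/4. At (u, v) = (2*pi/5, -4*pi/5): K = 1/4.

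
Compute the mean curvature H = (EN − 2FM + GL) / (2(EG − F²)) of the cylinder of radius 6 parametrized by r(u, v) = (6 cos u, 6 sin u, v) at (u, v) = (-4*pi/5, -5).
H = -1/12

With E = 36, F = 0, G = 1, L = -6, M = 0, N = 0, assemble
  H = (EN − 2FM + GL) / (2(EG − F²)) = -1/12.
At (u, v) = (-4*pi/5, -5): H = -1/12.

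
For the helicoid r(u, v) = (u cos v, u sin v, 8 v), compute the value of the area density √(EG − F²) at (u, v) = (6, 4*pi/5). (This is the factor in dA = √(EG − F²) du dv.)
√(EG − F²)|_{(6, 4*pi/5)} = 10

E = 1, F = 0, G = u^2 + 64, so EG − F² = u^2 + 64. Taking the positive square root: √(EG − F²) = sqrt(u^2 + 64). At (u, v) = (6, 4*pi/5): 10.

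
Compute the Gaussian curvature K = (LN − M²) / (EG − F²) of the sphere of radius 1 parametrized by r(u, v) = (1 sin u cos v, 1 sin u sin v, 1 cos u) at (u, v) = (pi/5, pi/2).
K = 1

Coefficients of the first fundamental form: E = 1, F = 0, G = sin(u)^2.
Coefficients of the second fundamental form: L = -sin(u)/Abs(sin(u)), M = 0, N = -sin(u)^3/Abs(sin(u)).
Assemble K = (LN − M²)/(EG − F²) = 1. At (u, v) = (pi/5, pi/2): K = 1.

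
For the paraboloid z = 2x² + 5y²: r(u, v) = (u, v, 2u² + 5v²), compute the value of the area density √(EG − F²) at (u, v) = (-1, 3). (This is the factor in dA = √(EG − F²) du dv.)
√(EG − F²)|_{(-1, 3)} = sqrt(917)

E = 16*u^2 + 1, F = 40*u*v, G = 100*v^2 + 1, so EG − F² = 16*u^2 + 100*v^2 + 1. Taking the positive square root: √(EG − F²) = sqrt(16*u^2 + 100*v^2 + 1). At (u, v) = (-1, 3): sqrt(917).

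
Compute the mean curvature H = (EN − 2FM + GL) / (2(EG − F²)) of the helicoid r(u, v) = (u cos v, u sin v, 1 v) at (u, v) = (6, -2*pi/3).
H = 0

With E = 1, F = 0, G = u^2 + 1, L = 0, M = -1/sqrt(u^2 + 1), N = 0, assemble
  H = (EN − 2FM + GL) / (2(EG − F²)) = 0.
At (u, v) = (6, -2*pi/3): H = 0.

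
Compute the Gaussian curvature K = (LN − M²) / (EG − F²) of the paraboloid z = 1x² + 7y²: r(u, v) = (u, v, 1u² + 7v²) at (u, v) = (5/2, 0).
K = 7/169

Coefficients of the first fundamental form: E = 4*u^2 + 1, F = 28*u*v, G = 196*v^2 + 1.
Coefficients of the second fundamental form: L = 2/sqrt(4*u^2 + 196*v^2 + 1), M = 0, N = 14/sqrt(4*u^2 + 196*v^2 + 1).
Assemble K = (LN − M²)/(EG − F²) = 28/(16*u^4 + 1568*u^2*v^2 + 8*u^2 + 38416*v^4 + 392*v^2 + 1). At (u, v) = (5/2, 0): K = 7/169.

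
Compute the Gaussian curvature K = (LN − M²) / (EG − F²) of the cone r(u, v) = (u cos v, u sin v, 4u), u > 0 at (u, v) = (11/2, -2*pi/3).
K = 0

Coefficients of the first fundamental form: E = 17, F = 0, G = u^2.
Coefficients of the second fundamental form: L = 0, M = 0, N = 4*sqrt(17)*u^2/(17*Abs(u)).
Assemble K = (LN − M²)/(EG − F²) = 0. At (u, v) = (11/2, -2*pi/3): K = 0.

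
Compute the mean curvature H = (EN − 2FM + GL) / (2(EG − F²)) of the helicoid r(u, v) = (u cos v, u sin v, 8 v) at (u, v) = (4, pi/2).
H = 0

With E = 1, F = 0, G = u^2 + 64, L = 0, M = -8/sqrt(u^2 + 64), N = 0, assemble
  H = (EN − 2FM + GL) / (2(EG − F²)) = 0.
At (u, v) = (4, pi/2): H = 0.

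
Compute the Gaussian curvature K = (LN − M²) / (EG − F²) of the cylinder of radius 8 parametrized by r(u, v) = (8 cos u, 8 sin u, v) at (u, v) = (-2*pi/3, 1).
K = 0

Coefficients of the first fundamental form: E = 64, F = 0, G = 1.
Coefficients of the second fundamental form: L = -8, M = 0, N = 0.
Assemble K = (LN − M²)/(EG − F²) = 0. At (u, v) = (-2*pi/3, 1): K = 0.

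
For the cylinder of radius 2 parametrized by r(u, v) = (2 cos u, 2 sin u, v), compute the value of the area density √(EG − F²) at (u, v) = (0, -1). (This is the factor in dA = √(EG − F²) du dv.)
√(EG − F²)|_{(0, -1)} = 2

E = 4, F = 0, G = 1, so EG − F² = 4. Taking the positive square root: √(EG − F²) = 2. At (u, v) = (0, -1): 2.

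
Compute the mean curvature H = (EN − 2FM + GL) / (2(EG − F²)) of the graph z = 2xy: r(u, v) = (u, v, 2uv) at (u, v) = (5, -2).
H = 80*sqrt(13)/4563

With E = 4*v^2 + 1, F = 4*u*v, G = 4*u^2 + 1, L = 0, M = 2/sqrt(4*u^2 + 4*v^2 + 1), N = 0, assemble
  H = (EN − 2FM + GL) / (2(EG − F²)) = -8*u*v/(4*u^2 + 4*v^2 + 1)^(3/2).
At (u, v) = (5, -2): H = 80*sqrt(13)/4563.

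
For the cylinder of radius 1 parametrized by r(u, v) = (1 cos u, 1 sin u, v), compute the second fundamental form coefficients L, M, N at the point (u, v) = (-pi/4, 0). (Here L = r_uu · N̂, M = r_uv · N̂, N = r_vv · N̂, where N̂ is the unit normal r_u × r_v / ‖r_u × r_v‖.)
L = -1;  M = 0;  N = 0

Compute the unit normal N̂(u, v) = (cos(u), sin(u), 0), and the second partials r_uu, r_uv, r_vv. Take dot products:
  L(u, v) = r_uu · N̂ = -1,
  M(u, v) = r_uv · N̂ = 0,
  N(u, v) = r_vv · N̂ = 0.
Evaluating at (u, v) = (-pi/4, 0):
  L = -1, M = 0, N = 0.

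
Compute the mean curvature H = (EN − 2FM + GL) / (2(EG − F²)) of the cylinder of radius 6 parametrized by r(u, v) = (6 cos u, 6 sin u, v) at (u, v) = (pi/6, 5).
H = -1/12

With E = 36, F = 0, G = 1, L = -6, M = 0, N = 0, assemble
  H = (EN − 2FM + GL) / (2(EG − F²)) = -1/12.
At (u, v) = (pi/6, 5): H = -1/12.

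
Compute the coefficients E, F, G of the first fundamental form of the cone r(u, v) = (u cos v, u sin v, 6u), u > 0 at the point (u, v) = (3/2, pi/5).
E = 37;  F = 0;  G = 9/4

Partials: r_u = (cos(v), sin(v), 6), r_v = (-u*sin(v), u*cos(v), 0). As functions of (u, v):
  E = r_u · r_u = 37,
  F = r_u · r_v = 0,
  G = r_v · r_v = u^2.
Evaluating at (u, v) = (3/2, pi/5): E = 37, F = 0, G = 9/4.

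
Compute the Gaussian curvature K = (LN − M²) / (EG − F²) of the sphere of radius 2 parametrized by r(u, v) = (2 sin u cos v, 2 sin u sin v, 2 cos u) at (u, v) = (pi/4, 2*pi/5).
K = 1/4

Coefficients of the first fundamental form: E = 4, F = 0, G = 4*sin(u)^2.
Coefficients of the second fundamental form: L = -2*sin(u)/Abs(sin(u)), M = 0, N = -2*sin(u)^3/Abs(sin(u)).
Assemble K = (LN − M²)/(EG − F²) = 1/4. At (u, v) = (pi/4, 2*pi/5): K = 1/4.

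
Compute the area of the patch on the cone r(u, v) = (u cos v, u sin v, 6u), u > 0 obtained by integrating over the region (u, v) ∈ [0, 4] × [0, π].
Area = 8*sqrt(37)*pi

Area = ∫∫ √(EG − F²) du dv with √(EG − F²) = sqrt(37)*Abs(u). Integrating over [0, 4] × [0, π] gives 8*sqrt(37)*pi.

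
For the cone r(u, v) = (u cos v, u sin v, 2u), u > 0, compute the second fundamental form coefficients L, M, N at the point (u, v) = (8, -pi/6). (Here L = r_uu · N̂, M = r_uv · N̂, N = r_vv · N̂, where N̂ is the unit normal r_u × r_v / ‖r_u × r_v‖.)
L = 0;  M = 0;  N = 16*sqrt(5)/5

Compute the unit normal N̂(u, v) = (-2*sqrt(5)*u*cos(v)/(5*Abs(u)), -2*sqrt(5)*u*sin(v)/(5*Abs(u)), sqrt(5)*u/(5*Abs(u))), and the second partials r_uu, r_uv, r_vv. Take dot products:
  L(u, v) = r_uu · N̂ = 0,
  M(u, v) = r_uv · N̂ = 0,
  N(u, v) = r_vv · N̂ = 2*sqrt(5)*u^2/(5*Abs(u)).
Evaluating at (u, v) = (8, -pi/6):
  L = 0, M = 0, N = 16*sqrt(5)/5.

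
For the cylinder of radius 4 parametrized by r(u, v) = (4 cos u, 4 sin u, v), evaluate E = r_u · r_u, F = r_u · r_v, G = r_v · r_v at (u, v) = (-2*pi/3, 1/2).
E = 16;  F = 0;  G = 1

Partials: r_u = (-4*sin(u), 4*cos(u), 0), r_v = (0, 0, 1). As functions of (u, v):
  E = r_u · r_u = 16,
  F = r_u · r_v = 0,
  G = r_v · r_v = 1.
Evaluating at (u, v) = (-2*pi/3, 1/2): E = 16, F = 0, G = 1.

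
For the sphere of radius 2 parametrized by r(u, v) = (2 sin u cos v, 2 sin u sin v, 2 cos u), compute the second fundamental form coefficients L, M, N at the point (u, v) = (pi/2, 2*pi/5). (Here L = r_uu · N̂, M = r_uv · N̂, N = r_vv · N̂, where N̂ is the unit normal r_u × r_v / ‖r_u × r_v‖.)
L = -2;  M = 0;  N = -2

Compute the unit normal N̂(u, v) = (sin(u)^2*cos(v)/Abs(sin(u)), sin(u)^2*sin(v)/Abs(sin(u)), sin(2*u)/(2*Abs(sin(u)))), and the second partials r_uu, r_uv, r_vv. Take dot products:
  L(u, v) = r_uu · N̂ = -2*sin(u)/Abs(sin(u)),
  M(u, v) = r_uv · N̂ = 0,
  N(u, v) = r_vv · N̂ = -2*sin(u)^3/Abs(sin(u)).
Evaluating at (u, v) = (pi/2, 2*pi/5):
  L = -2, M = 0, N = -2.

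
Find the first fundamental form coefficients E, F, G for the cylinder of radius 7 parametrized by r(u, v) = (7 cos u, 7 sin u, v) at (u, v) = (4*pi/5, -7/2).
E = 49;  F = 0;  G = 1

Partials: r_u = (-7*sin(u), 7*cos(u), 0), r_v = (0, 0, 1). As functions of (u, v):
  E = r_u · r_u = 49,
  F = r_u · r_v = 0,
  G = r_v · r_v = 1.
Evaluating at (u, v) = (4*pi/5, -7/2): E = 49, F = 0, G = 1.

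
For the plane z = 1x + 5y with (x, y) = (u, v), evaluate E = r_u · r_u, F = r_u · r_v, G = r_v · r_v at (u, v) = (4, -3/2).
E = 2;  F = 5;  G = 26

Partials: r_u = (1, 0, 1), r_v = (0, 1, 5). As functions of (u, v):
  E = r_u · r_u = 2,
  F = r_u · r_v = 5,
  G = r_v · r_v = 26.
Evaluating at (u, v) = (4, -3/2): E = 2, F = 5, G = 26.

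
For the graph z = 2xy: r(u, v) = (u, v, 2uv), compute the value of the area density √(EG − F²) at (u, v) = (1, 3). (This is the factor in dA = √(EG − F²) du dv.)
√(EG − F²)|_{(1, 3)} = sqrt(41)

E = 4*v^2 + 1, F = 4*u*v, G = 4*u^2 + 1, so EG − F² = 4*u^2 + 4*v^2 + 1. Taking the positive square root: √(EG − F²) = sqrt(4*u^2 + 4*v^2 + 1). At (u, v) = (1, 3): sqrt(41).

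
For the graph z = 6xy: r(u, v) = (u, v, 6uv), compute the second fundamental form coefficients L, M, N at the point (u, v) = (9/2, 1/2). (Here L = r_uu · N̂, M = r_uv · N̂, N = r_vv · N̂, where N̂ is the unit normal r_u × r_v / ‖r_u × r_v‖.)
L = 0;  M = 6*sqrt(739)/739;  N = 0

Compute the unit normal N̂(u, v) = (-6*v/sqrt(36*u^2 + 36*v^2 + 1), -6*u/sqrt(36*u^2 + 36*v^2 + 1), 1/sqrt(36*u^2 + 36*v^2 + 1)), and the second partials r_uu, r_uv, r_vv. Take dot products:
  L(u, v) = r_uu · N̂ = 0,
  M(u, v) = r_uv · N̂ = 6/sqrt(36*u^2 + 36*v^2 + 1),
  N(u, v) = r_vv · N̂ = 0.
Evaluating at (u, v) = (9/2, 1/2):
  L = 0, M = 6*sqrt(739)/739, N = 0.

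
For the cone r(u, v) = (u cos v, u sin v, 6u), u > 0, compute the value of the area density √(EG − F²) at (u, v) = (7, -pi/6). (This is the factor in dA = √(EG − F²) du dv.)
√(EG − F²)|_{(7, -pi/6)} = 7*sqrt(37)

E = 37, F = 0, G = u^2, so EG − F² = 37*u^2. Taking the positive square root: √(EG − F²) = sqrt(37)*Abs(u). At (u, v) = (7, -pi/6): 7*sqrt(37).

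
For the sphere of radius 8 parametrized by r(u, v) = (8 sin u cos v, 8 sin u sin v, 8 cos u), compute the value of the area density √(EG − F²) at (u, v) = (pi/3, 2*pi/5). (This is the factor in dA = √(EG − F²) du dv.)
√(EG − F²)|_{(pi/3, 2*pi/5)} = 32*sqrt(3)

E = 64, F = 0, G = 64*sin(u)^2, so EG − F² = 4096*sin(u)^2. Taking the positive square root: √(EG − F²) = 64*Abs(sin(u)). At (u, v) = (pi/3, 2*pi/5): 32*sqrt(3).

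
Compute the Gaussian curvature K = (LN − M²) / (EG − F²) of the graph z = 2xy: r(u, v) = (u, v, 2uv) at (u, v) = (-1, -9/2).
K = -1/1849

Coefficients of the first fundamental form: E = 4*v^2 + 1, F = 4*u*v, G = 4*u^2 + 1.
Coefficients of the second fundamental form: L = 0, M = 2/sqrt(4*u^2 + 4*v^2 + 1), N = 0.
Assemble K = (LN − M²)/(EG − F²) = -4/(16*u^4 + 32*u^2*v^2 + 8*u^2 + 16*v^4 + 8*v^2 + 1). At (u, v) = (-1, -9/2): K = -1/1849.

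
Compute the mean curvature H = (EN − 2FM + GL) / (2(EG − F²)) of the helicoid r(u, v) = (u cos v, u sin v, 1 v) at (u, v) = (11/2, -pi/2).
H = 0

With E = 1, F = 0, G = u^2 + 1, L = 0, M = -1/sqrt(u^2 + 1), N = 0, assemble
  H = (EN − 2FM + GL) / (2(EG − F²)) = 0.
At (u, v) = (11/2, -pi/2): H = 0.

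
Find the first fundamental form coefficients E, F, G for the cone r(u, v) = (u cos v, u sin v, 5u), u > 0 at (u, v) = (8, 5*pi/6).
E = 26;  F = 0;  G = 64

Partials: r_u = (cos(v), sin(v), 5), r_v = (-u*sin(v), u*cos(v), 0). As functions of (u, v):
  E = r_u · r_u = 26,
  F = r_u · r_v = 0,
  G = r_v · r_v = u^2.
Evaluating at (u, v) = (8, 5*pi/6): E = 26, F = 0, G = 64.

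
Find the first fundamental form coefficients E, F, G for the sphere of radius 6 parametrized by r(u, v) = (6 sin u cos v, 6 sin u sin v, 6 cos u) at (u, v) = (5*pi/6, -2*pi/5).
E = 36;  F = 0;  G = 9

Partials: r_u = (6*cos(u)*cos(v), 6*sin(v)*cos(u), -6*sin(u)), r_v = (-6*sin(u)*sin(v), 6*sin(u)*cos(v), 0). As functions of (u, v):
  E = r_u · r_u = 36,
  F = r_u · r_v = 0,
  G = r_v · r_v = 36*sin(u)^2.
Evaluating at (u, v) = (5*pi/6, -2*pi/5): E = 36, F = 0, G = 9.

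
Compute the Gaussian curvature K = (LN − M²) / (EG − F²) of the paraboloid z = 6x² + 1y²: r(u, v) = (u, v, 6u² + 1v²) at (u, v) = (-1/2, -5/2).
K = 6/961

Coefficients of the first fundamental form: E = 144*u^2 + 1, F = 24*u*v, G = 4*v^2 + 1.
Coefficients of the second fundamental form: L = 12/sqrt(144*u^2 + 4*v^2 + 1), M = 0, N = 2/sqrt(144*u^2 + 4*v^2 + 1).
Assemble K = (LN − M²)/(EG − F²) = 24/(20736*u^4 + 1152*u^2*v^2 + 288*u^2 + 16*v^4 + 8*v^2 + 1). At (u, v) = (-1/2, -5/2): K = 6/961.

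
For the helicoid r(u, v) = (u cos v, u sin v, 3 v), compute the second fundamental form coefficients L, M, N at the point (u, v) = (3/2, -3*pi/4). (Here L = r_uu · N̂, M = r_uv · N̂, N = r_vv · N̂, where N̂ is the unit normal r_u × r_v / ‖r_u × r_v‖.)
L = 0;  M = -2*sqrt(5)/5;  N = 0

Compute the unit normal N̂(u, v) = (3*sin(v)/sqrt(u^2 + 9), -3*cos(v)/sqrt(u^2 + 9), u/sqrt(u^2 + 9)), and the second partials r_uu, r_uv, r_vv. Take dot products:
  L(u, v) = r_uu · N̂ = 0,
  M(u, v) = r_uv · N̂ = -3/sqrt(u^2 + 9),
  N(u, v) = r_vv · N̂ = 0.
Evaluating at (u, v) = (3/2, -3*pi/4):
  L = 0, M = -2*sqrt(5)/5, N = 0.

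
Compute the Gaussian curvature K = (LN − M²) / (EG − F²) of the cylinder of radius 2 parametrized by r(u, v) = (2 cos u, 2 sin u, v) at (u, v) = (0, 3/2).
K = 0

Coefficients of the first fundamental form: E = 4, F = 0, G = 1.
Coefficients of the second fundamental form: L = -2, M = 0, N = 0.
Assemble K = (LN − M²)/(EG − F²) = 0. At (u, v) = (0, 3/2): K = 0.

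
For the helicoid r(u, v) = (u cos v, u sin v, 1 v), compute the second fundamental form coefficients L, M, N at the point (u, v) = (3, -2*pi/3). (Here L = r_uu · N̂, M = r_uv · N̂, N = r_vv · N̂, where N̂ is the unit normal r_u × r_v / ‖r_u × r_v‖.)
L = 0;  M = -sqrt(10)/10;  N = 0

Compute the unit normal N̂(u, v) = (sin(v)/sqrt(u^2 + 1), -cos(v)/sqrt(u^2 + 1), u/sqrt(u^2 + 1)), and the second partials r_uu, r_uv, r_vv. Take dot products:
  L(u, v) = r_uu · N̂ = 0,
  M(u, v) = r_uv · N̂ = -1/sqrt(u^2 + 1),
  N(u, v) = r_vv · N̂ = 0.
Evaluating at (u, v) = (3, -2*pi/3):
  L = 0, M = -sqrt(10)/10, N = 0.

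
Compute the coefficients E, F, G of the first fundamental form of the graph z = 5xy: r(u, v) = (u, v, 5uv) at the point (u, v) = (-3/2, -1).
E = 26;  F = 75/2;  G = 229/4

Partials: r_u = (1, 0, 5*v), r_v = (0, 1, 5*u). As functions of (u, v):
  E = r_u · r_u = 25*v^2 + 1,
  F = r_u · r_v = 25*u*v,
  G = r_v · r_v = 25*u^2 + 1.
Evaluating at (u, v) = (-3/2, -1): E = 26, F = 75/2, G = 229/4.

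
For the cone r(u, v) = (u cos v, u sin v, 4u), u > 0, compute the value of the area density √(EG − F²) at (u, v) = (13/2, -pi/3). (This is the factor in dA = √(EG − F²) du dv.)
√(EG − F²)|_{(13/2, -pi/3)} = 13*sqrt(17)/2

E = 17, F = 0, G = u^2, so EG − F² = 17*u^2. Taking the positive square root: √(EG − F²) = sqrt(17)*Abs(u). At (u, v) = (13/2, -pi/3): 13*sqrt(17)/2.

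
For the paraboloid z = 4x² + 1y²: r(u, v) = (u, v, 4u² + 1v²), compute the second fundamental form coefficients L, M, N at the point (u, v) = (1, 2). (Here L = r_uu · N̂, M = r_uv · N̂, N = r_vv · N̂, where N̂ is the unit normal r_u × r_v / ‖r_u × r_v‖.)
L = 8/9;  M = 0;  N = 2/9

Compute the unit normal N̂(u, v) = (-8*u/sqrt(64*u^2 + 4*v^2 + 1), -2*v/sqrt(64*u^2 + 4*v^2 + 1), 1/sqrt(64*u^2 + 4*v^2 + 1)), and the second partials r_uu, r_uv, r_vv. Take dot products:
  L(u, v) = r_uu · N̂ = 8/sqrt(64*u^2 + 4*v^2 + 1),
  M(u, v) = r_uv · N̂ = 0,
  N(u, v) = r_vv · N̂ = 2/sqrt(64*u^2 + 4*v^2 + 1).
Evaluating at (u, v) = (1, 2):
  L = 8/9, M = 0, N = 2/9.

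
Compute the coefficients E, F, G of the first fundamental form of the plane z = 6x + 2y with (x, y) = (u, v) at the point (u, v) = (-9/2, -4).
E = 37;  F = 12;  G = 5

Partials: r_u = (1, 0, 6), r_v = (0, 1, 2). As functions of (u, v):
  E = r_u · r_u = 37,
  F = r_u · r_v = 12,
  G = r_v · r_v = 5.
Evaluating at (u, v) = (-9/2, -4): E = 37, F = 12, G = 5.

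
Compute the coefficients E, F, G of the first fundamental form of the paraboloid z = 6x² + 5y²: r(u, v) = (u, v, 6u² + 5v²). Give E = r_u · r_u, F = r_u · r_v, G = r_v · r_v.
E = 144*u^2 + 1;  F = 120*u*v;  G = 100*v^2 + 1

Compute partials: r_u = (1, 0, 12*u), r_v = (0, 1, 10*v). Then
  E = r_u · r_u = 144*u^2 + 1,
  F = r_u · r_v = 120*u*v,
  G = r_v · r_v = 100*v^2 + 1.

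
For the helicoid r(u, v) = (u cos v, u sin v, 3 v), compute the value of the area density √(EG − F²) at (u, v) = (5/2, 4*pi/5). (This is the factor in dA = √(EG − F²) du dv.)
√(EG − F²)|_{(5/2, 4*pi/5)} = sqrt(61)/2

E = 1, F = 0, G = u^2 + 9, so EG − F² = u^2 + 9. Taking the positive square root: √(EG − F²) = sqrt(u^2 + 9). At (u, v) = (5/2, 4*pi/5): sqrt(61)/2.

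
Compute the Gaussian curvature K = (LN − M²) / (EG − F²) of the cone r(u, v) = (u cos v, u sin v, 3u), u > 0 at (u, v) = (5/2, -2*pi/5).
K = 0

Coefficients of the first fundamental form: E = 10, F = 0, G = u^2.
Coefficients of the second fundamental form: L = 0, M = 0, N = 3*sqrt(10)*u^2/(10*Abs(u)).
Assemble K = (LN − M²)/(EG − F²) = 0. At (u, v) = (5/2, -2*pi/5): K = 0.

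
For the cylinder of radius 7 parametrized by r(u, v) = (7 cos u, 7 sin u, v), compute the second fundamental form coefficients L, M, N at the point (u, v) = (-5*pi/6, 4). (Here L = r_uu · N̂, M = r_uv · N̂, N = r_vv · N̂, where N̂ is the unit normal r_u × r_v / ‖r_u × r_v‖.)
L = -7;  M = 0;  N = 0

Compute the unit normal N̂(u, v) = (cos(u), sin(u), 0), and the second partials r_uu, r_uv, r_vv. Take dot products:
  L(u, v) = r_uu · N̂ = -7,
  M(u, v) = r_uv · N̂ = 0,
  N(u, v) = r_vv · N̂ = 0.
Evaluating at (u, v) = (-5*pi/6, 4):
  L = -7, M = 0, N = 0.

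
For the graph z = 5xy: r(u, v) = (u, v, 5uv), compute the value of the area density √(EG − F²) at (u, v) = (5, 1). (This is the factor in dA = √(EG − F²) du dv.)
√(EG − F²)|_{(5, 1)} = sqrt(651)

E = 25*v^2 + 1, F = 25*u*v, G = 25*u^2 + 1, so EG − F² = 25*u^2 + 25*v^2 + 1. Taking the positive square root: √(EG − F²) = sqrt(25*u^2 + 25*v^2 + 1). At (u, v) = (5, 1): sqrt(651).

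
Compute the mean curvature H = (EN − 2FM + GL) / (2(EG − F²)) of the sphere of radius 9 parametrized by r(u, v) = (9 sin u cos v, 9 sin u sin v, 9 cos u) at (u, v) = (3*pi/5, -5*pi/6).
H = -1/9

With E = 81, F = 0, G = 81*sin(u)^2, L = -9*sin(u)/Abs(sin(u)), M = 0, N = -9*sin(u)^3/Abs(sin(u)), assemble
  H = (EN − 2FM + GL) / (2(EG − F²)) = -sin(u)/(9*Abs(sin(u))).
At (u, v) = (3*pi/5, -5*pi/6): H = -1/9.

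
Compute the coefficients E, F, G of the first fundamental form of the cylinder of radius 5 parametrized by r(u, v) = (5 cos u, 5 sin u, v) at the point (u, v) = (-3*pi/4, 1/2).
E = 25;  F = 0;  G = 1

Partials: r_u = (-5*sin(u), 5*cos(u), 0), r_v = (0, 0, 1). As functions of (u, v):
  E = r_u · r_u = 25,
  F = r_u · r_v = 0,
  G = r_v · r_v = 1.
Evaluating at (u, v) = (-3*pi/4, 1/2): E = 25, F = 0, G = 1.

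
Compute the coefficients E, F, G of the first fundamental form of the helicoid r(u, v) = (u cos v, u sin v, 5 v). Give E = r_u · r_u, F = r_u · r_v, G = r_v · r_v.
E = 1;  F = 0;  G = u^2 + 25

Compute partials: r_u = (cos(v), sin(v), 0), r_v = (-u*sin(v), u*cos(v), 5). Then
  E = r_u · r_u = 1,
  F = r_u · r_v = 0,
  G = r_v · r_v = u^2 + 25.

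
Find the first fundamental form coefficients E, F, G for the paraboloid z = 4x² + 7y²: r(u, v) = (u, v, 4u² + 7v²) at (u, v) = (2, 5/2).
E = 257;  F = 560;  G = 1226

Partials: r_u = (1, 0, 8*u), r_v = (0, 1, 14*v). As functions of (u, v):
  E = r_u · r_u = 64*u^2 + 1,
  F = r_u · r_v = 112*u*v,
  G = r_v · r_v = 196*v^2 + 1.
Evaluating at (u, v) = (2, 5/2): E = 257, F = 560, G = 1226.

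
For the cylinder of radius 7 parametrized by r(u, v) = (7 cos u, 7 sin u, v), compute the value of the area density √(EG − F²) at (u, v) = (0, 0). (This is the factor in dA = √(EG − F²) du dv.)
√(EG − F²)|_{(0, 0)} = 7

E = 49, F = 0, G = 1, so EG − F² = 49. Taking the positive square root: √(EG − F²) = 7. At (u, v) = (0, 0): 7.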